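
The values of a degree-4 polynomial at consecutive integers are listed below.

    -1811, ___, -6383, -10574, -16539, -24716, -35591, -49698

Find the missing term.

-3576

Using the last 6 terms:
-4191, -5965, -8177, -10875, -14107
-1774, -2212, -2698, -3232
-438, -486, -534
-48, -48
Constant fourth difference = -48.
Extend backward: -438 + 48 = -390;  -1774 + 390 = -1384;  -4191 + 1384 = -2807;  -6383 + 2807 = -3576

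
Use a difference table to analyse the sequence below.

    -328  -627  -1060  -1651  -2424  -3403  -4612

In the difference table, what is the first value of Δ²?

-134

Δ: -299, -433, -591, -773, -979, -1209
Δ²: -134, -158, -182, -206, -230
Δ³: -24, -24, -24, -24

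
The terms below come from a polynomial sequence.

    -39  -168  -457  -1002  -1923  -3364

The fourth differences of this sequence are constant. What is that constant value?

-24

First differences: -129, -289, -545, -921, -1441
Second differences: -160, -256, -376, -520
Third differences: -96, -120, -144
Fourth differences: -24, -24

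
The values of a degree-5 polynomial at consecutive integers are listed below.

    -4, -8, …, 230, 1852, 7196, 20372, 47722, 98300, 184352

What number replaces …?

-28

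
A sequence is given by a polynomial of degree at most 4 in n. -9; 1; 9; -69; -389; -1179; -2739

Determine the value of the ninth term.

Δ: 10  8  -78  -320  -790  -1560
Δ²: -2  -86  -242  -470  -770
Δ³: -84  -156  -228  -300
Δ⁴: -72  -72  -72
Fourth differences constant at -72.
-300 − 72 = -372;  -770 − 372 = -1142;  -1560 − 1142 = -2702;  -2739 − 2702 = -5441
-372 − 72 = -444;  -1142 − 444 = -1586;  -2702 − 1586 = -4288;  -5441 − 4288 = -9729

-9729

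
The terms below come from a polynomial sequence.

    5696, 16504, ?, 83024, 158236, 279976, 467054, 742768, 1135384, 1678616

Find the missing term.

39538

Using the last 7 terms:
75212  121740  187078  275714  392616  543232
46528  65338  88636  116902  150616
18810  23298  28266  33714
4488  4968  5448
480  480
Constant fifth difference = 480.
Extend backward: 4488 − 480 = 4008;  18810 − 4008 = 14802;  46528 − 14802 = 31726;  75212 − 31726 = 43486;  83024 − 43486 = 39538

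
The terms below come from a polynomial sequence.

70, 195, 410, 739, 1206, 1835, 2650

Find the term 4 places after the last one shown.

125, 215, 329, 467, 629, 815
90, 114, 138, 162, 186
24, 24, 24, 24
The third differences are constant (24).
186 + 24 = 210;  815 + 210 = 1025;  2650 + 1025 = 3675
210 + 24 = 234;  1025 + 234 = 1259;  3675 + 1259 = 4934
234 + 24 = 258;  1259 + 258 = 1517;  4934 + 1517 = 6451
258 + 24 = 282;  1517 + 282 = 1799;  6451 + 1799 = 8250

8250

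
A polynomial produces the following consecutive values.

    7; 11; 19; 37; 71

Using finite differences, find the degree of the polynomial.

D1: 4, 8, 18, 34
D2: 4, 10, 16
D3: 6, 6
The third differences are constant, so the polynomial has degree 3.

3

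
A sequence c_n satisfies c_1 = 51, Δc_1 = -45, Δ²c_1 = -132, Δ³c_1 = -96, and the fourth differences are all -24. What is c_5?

-1329

Build the table forward from the leading diagonal:
Fourth differences: -24  -24  -24  -24  -24
Third differences: -96  -120  -144  -168  -192
Second differences: -132  -228  -348  -492  -660
First differences: -45  -177  -405  -753  -1245
c: 51  6  -171  -576  -1329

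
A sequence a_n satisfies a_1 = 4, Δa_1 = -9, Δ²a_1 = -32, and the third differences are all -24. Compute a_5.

Build the table forward from the leading diagonal:
Third differences: -24, -24, -24, -24, -24
Second differences: -32, -56, -80, -104, -128
First differences: -9, -41, -97, -177, -281
a: 4, -5, -46, -143, -320

-320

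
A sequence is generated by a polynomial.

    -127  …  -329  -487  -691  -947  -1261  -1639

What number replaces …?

-211

Using the last 6 terms:
D1: -158, -204, -256, -314, -378
D2: -46, -52, -58, -64
D3: -6, -6, -6
Constant third difference = -6.
Extend backward: -46 + 6 = -40;  -158 + 40 = -118;  -329 + 118 = -211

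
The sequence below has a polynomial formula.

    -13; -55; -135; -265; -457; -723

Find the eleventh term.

-3583

D1: -42 , -80 , -130 , -192 , -266
D2: -38 , -50 , -62 , -74
D3: -12 , -12 , -12
The third differences are constant (-12).
-74 − 12 = -86;  -266 − 86 = -352;  -723 − 352 = -1075
-86 − 12 = -98;  -352 − 98 = -450;  -1075 − 450 = -1525
-98 − 12 = -110;  -450 − 110 = -560;  -1525 − 560 = -2085
-110 − 12 = -122;  -560 − 122 = -682;  -2085 − 682 = -2767
-122 − 12 = -134;  -682 − 134 = -816;  -2767 − 816 = -3583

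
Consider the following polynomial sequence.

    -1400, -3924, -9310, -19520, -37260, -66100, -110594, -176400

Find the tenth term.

First differences: -2524, -5386, -10210, -17740, -28840, -44494, -65806
Second differences: -2862, -4824, -7530, -11100, -15654, -21312
Third differences: -1962, -2706, -3570, -4554, -5658
Fourth differences: -744, -864, -984, -1104
Fifth differences: -120, -120, -120
Constant fifth difference = -120, so extend:
-1104 − 120 = -1224;  -5658 − 1224 = -6882;  -21312 − 6882 = -28194;  -65806 − 28194 = -94000;  -176400 − 94000 = -270400
-1224 − 120 = -1344;  -6882 − 1344 = -8226;  -28194 − 8226 = -36420;  -94000 − 36420 = -130420;  -270400 − 130420 = -400820

-400820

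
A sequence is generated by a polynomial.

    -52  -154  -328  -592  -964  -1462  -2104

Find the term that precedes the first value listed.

-4

Δ: -102  -174  -264  -372  -498  -642
Δ²: -72  -90  -108  -126  -144
Δ³: -18  -18  -18  -18
The third differences are constant at -18.
Work back: -72 + 18 = -54;  -102 + 54 = -48;  -52 + 48 = -4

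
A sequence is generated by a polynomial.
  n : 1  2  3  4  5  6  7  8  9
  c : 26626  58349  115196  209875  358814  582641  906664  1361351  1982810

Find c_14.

Δ: 31723, 56847, 94679, 148939, 223827, 324023, 454687, 621459
Δ²: 25124, 37832, 54260, 74888, 100196, 130664, 166772
Δ³: 12708, 16428, 20628, 25308, 30468, 36108
Δ⁴: 3720, 4200, 4680, 5160, 5640
Δ⁵: 480, 480, 480, 480
The fifth differences are constant (480).
5640 + 480 = 6120;  36108 + 6120 = 42228;  166772 + 42228 = 209000;  621459 + 209000 = 830459;  1982810 + 830459 = 2813269
6120 + 480 = 6600;  42228 + 6600 = 48828;  209000 + 48828 = 257828;  830459 + 257828 = 1088287;  2813269 + 1088287 = 3901556
6600 + 480 = 7080;  48828 + 7080 = 55908;  257828 + 55908 = 313736;  1088287 + 313736 = 1402023;  3901556 + 1402023 = 5303579
7080 + 480 = 7560;  55908 + 7560 = 63468;  313736 + 63468 = 377204;  1402023 + 377204 = 1779227;  5303579 + 1779227 = 7082806
7560 + 480 = 8040;  63468 + 8040 = 71508;  377204 + 71508 = 448712;  1779227 + 448712 = 2227939;  7082806 + 2227939 = 9310745

9310745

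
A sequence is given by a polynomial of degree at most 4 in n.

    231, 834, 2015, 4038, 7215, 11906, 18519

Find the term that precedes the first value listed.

D1: 603, 1181, 2023, 3177, 4691, 6613
D2: 578, 842, 1154, 1514, 1922
D3: 264, 312, 360, 408
D4: 48, 48, 48
The fourth differences are constant at 48.
Work back: 264 − 48 = 216;  578 − 216 = 362;  603 − 362 = 241;  231 − 241 = -10

-10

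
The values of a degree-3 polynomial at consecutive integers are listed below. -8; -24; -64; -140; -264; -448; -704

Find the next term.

-1044

First differences: -16  -40  -76  -124  -184  -256
Second differences: -24  -36  -48  -60  -72
Third differences: -12  -12  -12  -12
Third differences constant at -12.
-72 − 12 = -84;  -256 − 84 = -340;  -704 − 340 = -1044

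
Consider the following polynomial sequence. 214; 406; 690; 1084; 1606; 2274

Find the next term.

First differences: 192, 284, 394, 522, 668
Second differences: 92, 110, 128, 146
Third differences: 18, 18, 18
Constant third difference = 18, so extend:
146 + 18 = 164;  668 + 164 = 832;  2274 + 832 = 3106

3106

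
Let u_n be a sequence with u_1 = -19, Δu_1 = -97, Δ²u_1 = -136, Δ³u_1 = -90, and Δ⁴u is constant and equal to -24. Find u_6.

Build the table forward from the leading diagonal:
Fourth differences: -24  -24  -24  -24  -24  -24
Third differences: -90  -114  -138  -162  -186  -210
Second differences: -136  -226  -340  -478  -640  -826
First differences: -97  -233  -459  -799  -1277  -1917
u: -19  -116  -349  -808  -1607  -2884

-2884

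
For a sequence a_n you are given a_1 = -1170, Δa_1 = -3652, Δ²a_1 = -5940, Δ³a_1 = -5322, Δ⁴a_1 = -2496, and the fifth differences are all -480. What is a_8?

-435184

Build the table forward from the leading diagonal:
Fifth differences: -480  -480  -480  -480  -480  -480  -480  -480
Fourth differences: -2496  -2976  -3456  -3936  -4416  -4896  -5376  -5856
Third differences: -5322  -7818  -10794  -14250  -18186  -22602  -27498  -32874
Second differences: -5940  -11262  -19080  -29874  -44124  -62310  -84912  -112410
First differences: -3652  -9592  -20854  -39934  -69808  -113932  -176242  -261154
a: -1170  -4822  -14414  -35268  -75202  -145010  -258942  -435184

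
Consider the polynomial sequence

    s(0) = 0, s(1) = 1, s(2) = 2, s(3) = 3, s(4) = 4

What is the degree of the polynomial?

1

1, 1, 1, 1
The first differences are constant, so the polynomial has degree 1.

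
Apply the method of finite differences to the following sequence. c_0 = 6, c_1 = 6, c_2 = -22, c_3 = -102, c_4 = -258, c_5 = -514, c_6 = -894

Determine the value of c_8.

-2122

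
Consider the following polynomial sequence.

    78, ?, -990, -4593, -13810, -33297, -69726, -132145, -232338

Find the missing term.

Using the last 7 terms:
First differences: -3603, -9217, -19487, -36429, -62419, -100193
Second differences: -5614, -10270, -16942, -25990, -37774
Third differences: -4656, -6672, -9048, -11784
Fourth differences: -2016, -2376, -2736
Fifth differences: -360, -360
Constant fifth difference = -360.
Extend backward: -2016 + 360 = -1656;  -4656 + 1656 = -3000;  -5614 + 3000 = -2614;  -3603 + 2614 = -989;  -990 + 989 = -1

-1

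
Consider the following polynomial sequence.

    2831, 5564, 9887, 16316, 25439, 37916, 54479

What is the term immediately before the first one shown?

Δ: 2733  4323  6429  9123  12477  16563
Δ²: 1590  2106  2694  3354  4086
Δ³: 516  588  660  732
Δ⁴: 72  72  72
The fourth differences are constant at 72.
Work back: 516 − 72 = 444;  1590 − 444 = 1146;  2733 − 1146 = 1587;  2831 − 1587 = 1244

1244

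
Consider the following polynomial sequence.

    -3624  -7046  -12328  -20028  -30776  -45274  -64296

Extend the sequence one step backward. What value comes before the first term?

-1576

First differences: -3422  -5282  -7700  -10748  -14498  -19022
Second differences: -1860  -2418  -3048  -3750  -4524
Third differences: -558  -630  -702  -774
Fourth differences: -72  -72  -72
The fourth differences are constant at -72.
Work back: -558 + 72 = -486;  -1860 + 486 = -1374;  -3422 + 1374 = -2048;  -3624 + 2048 = -1576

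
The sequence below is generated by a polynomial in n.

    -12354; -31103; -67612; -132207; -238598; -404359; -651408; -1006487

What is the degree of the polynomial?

5

Δ: -18749, -36509, -64595, -106391, -165761, -247049, -355079
Δ²: -17760, -28086, -41796, -59370, -81288, -108030
Δ³: -10326, -13710, -17574, -21918, -26742
Δ⁴: -3384, -3864, -4344, -4824
Δ⁵: -480, -480, -480
The fifth differences are constant, so the polynomial has degree 5.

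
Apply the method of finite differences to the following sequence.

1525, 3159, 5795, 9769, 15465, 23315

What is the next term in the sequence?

1634 , 2636 , 3974 , 5696 , 7850
1002 , 1338 , 1722 , 2154
336 , 384 , 432
48 , 48
Constant fourth difference = 48, so extend:
432 + 48 = 480;  2154 + 480 = 2634;  7850 + 2634 = 10484;  23315 + 10484 = 33799

33799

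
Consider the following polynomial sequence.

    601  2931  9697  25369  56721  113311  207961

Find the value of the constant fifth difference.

480

First differences: 2330, 6766, 15672, 31352, 56590, 94650
Second differences: 4436, 8906, 15680, 25238, 38060
Third differences: 4470, 6774, 9558, 12822
Fourth differences: 2304, 2784, 3264
Fifth differences: 480, 480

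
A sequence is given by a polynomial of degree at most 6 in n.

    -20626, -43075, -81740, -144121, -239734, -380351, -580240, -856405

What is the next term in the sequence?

Δ: -22449  -38665  -62381  -95613  -140617  -199889  -276165
Δ²: -16216  -23716  -33232  -45004  -59272  -76276
Δ³: -7500  -9516  -11772  -14268  -17004
Δ⁴: -2016  -2256  -2496  -2736
Δ⁵: -240  -240  -240
Constant fifth difference = -240, so extend:
-2736 − 240 = -2976;  -17004 − 2976 = -19980;  -76276 − 19980 = -96256;  -276165 − 96256 = -372421;  -856405 − 372421 = -1228826

-1228826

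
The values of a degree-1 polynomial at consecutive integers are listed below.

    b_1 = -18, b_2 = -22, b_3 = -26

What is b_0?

-14

D1: -4, -4
The first differences are constant at -4.
Work back: -18 + 4 = -14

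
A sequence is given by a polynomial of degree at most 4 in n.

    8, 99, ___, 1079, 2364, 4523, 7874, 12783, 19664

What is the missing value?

398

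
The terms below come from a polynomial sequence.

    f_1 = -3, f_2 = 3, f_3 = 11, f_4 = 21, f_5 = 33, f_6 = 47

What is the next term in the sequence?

63

D1: 6  8  10  12  14
D2: 2  2  2  2
Second differences constant at 2.
14 + 2 = 16;  47 + 16 = 63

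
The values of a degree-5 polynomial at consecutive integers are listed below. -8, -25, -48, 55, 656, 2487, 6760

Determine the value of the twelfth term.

155895

First differences: -17, -23, 103, 601, 1831, 4273
Second differences: -6, 126, 498, 1230, 2442
Third differences: 132, 372, 732, 1212
Fourth differences: 240, 360, 480
Fifth differences: 120, 120
Constant fifth difference = 120, so extend:
480 + 120 = 600;  1212 + 600 = 1812;  2442 + 1812 = 4254;  4273 + 4254 = 8527;  6760 + 8527 = 15287
600 + 120 = 720;  1812 + 720 = 2532;  4254 + 2532 = 6786;  8527 + 6786 = 15313;  15287 + 15313 = 30600
720 + 120 = 840;  2532 + 840 = 3372;  6786 + 3372 = 10158;  15313 + 10158 = 25471;  30600 + 25471 = 56071
840 + 120 = 960;  3372 + 960 = 4332;  10158 + 4332 = 14490;  25471 + 14490 = 39961;  56071 + 39961 = 96032
960 + 120 = 1080;  4332 + 1080 = 5412;  14490 + 5412 = 19902;  39961 + 19902 = 59863;  96032 + 59863 = 155895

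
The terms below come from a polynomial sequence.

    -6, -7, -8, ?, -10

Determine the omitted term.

Using the first 3 terms:
Δ: -1, -1
Constant first difference = -1.
Extend forward: -8 − 1 = -9

-9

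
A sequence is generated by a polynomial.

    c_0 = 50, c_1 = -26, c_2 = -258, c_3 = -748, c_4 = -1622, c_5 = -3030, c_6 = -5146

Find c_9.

-17842

-76 , -232 , -490 , -874 , -1408 , -2116
-156 , -258 , -384 , -534 , -708
-102 , -126 , -150 , -174
-24 , -24 , -24
Fourth differences constant at -24.
-174 − 24 = -198;  -708 − 198 = -906;  -2116 − 906 = -3022;  -5146 − 3022 = -8168
-198 − 24 = -222;  -906 − 222 = -1128;  -3022 − 1128 = -4150;  -8168 − 4150 = -12318
-222 − 24 = -246;  -1128 − 246 = -1374;  -4150 − 1374 = -5524;  -12318 − 5524 = -17842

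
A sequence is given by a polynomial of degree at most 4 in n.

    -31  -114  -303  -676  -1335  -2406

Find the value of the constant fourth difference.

D1: -83, -189, -373, -659, -1071
D2: -106, -184, -286, -412
D3: -78, -102, -126
D4: -24, -24

-24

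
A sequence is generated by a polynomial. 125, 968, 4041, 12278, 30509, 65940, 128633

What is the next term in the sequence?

Δ: 843 , 3073 , 8237 , 18231 , 35431 , 62693
Δ²: 2230 , 5164 , 9994 , 17200 , 27262
Δ³: 2934 , 4830 , 7206 , 10062
Δ⁴: 1896 , 2376 , 2856
Δ⁵: 480 , 480
Fifth differences constant at 480.
2856 + 480 = 3336;  10062 + 3336 = 13398;  27262 + 13398 = 40660;  62693 + 40660 = 103353;  128633 + 103353 = 231986

231986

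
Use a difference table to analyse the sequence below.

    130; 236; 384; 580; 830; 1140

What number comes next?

1516

First differences: 106, 148, 196, 250, 310
Second differences: 42, 48, 54, 60
Third differences: 6, 6, 6
Constant third difference = 6, so extend:
60 + 6 = 66;  310 + 66 = 376;  1140 + 376 = 1516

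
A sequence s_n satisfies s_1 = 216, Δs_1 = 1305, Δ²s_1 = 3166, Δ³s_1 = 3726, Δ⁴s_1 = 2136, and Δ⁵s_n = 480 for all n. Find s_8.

Build the table forward from the leading diagonal:
Fifth differences: 480  480  480  480  480  480  480  480
Fourth differences: 2136  2616  3096  3576  4056  4536  5016  5496
Third differences: 3726  5862  8478  11574  15150  19206  23742  28758
Second differences: 3166  6892  12754  21232  32806  47956  67162  90904
First differences: 1305  4471  11363  24117  45349  78155  126111  193273
s: 216  1521  5992  17355  41472  86821  164976  291087

291087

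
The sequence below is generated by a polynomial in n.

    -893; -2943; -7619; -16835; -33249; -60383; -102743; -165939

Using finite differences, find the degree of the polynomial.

-2050, -4676, -9216, -16414, -27134, -42360, -63196
-2626, -4540, -7198, -10720, -15226, -20836
-1914, -2658, -3522, -4506, -5610
-744, -864, -984, -1104
-120, -120, -120
The fifth differences are constant, so the polynomial has degree 5.

5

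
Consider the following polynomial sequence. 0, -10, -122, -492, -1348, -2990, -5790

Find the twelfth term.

First differences: -10 , -112 , -370 , -856 , -1642 , -2800
Second differences: -102 , -258 , -486 , -786 , -1158
Third differences: -156 , -228 , -300 , -372
Fourth differences: -72 , -72 , -72
The fourth differences are constant (-72).
-372 − 72 = -444;  -1158 − 444 = -1602;  -2800 − 1602 = -4402;  -5790 − 4402 = -10192
-444 − 72 = -516;  -1602 − 516 = -2118;  -4402 − 2118 = -6520;  -10192 − 6520 = -16712
-516 − 72 = -588;  -2118 − 588 = -2706;  -6520 − 2706 = -9226;  -16712 − 9226 = -25938
-588 − 72 = -660;  -2706 − 660 = -3366;  -9226 − 3366 = -12592;  -25938 − 12592 = -38530
-660 − 72 = -732;  -3366 − 732 = -4098;  -12592 − 4098 = -16690;  -38530 − 16690 = -55220

-55220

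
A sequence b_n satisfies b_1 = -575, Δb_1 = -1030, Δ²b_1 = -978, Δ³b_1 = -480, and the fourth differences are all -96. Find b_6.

Build the table forward from the leading diagonal:
D4: -96  -96  -96  -96  -96  -96
D3: -480  -576  -672  -768  -864  -960
D2: -978  -1458  -2034  -2706  -3474  -4338
D1: -1030  -2008  -3466  -5500  -8206  -11680
b: -575  -1605  -3613  -7079  -12579  -20785

-20785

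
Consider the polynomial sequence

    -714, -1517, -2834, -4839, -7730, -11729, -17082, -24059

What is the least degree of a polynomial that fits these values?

4

Δ: -803, -1317, -2005, -2891, -3999, -5353, -6977
Δ²: -514, -688, -886, -1108, -1354, -1624
Δ³: -174, -198, -222, -246, -270
Δ⁴: -24, -24, -24, -24
The fourth differences are constant, so the polynomial has degree 4.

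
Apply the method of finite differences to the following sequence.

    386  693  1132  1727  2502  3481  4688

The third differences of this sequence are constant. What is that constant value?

Δ: 307, 439, 595, 775, 979, 1207
Δ²: 132, 156, 180, 204, 228
Δ³: 24, 24, 24, 24

24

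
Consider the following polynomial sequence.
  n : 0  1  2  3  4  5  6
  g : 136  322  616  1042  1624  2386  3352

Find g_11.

D1: 186, 294, 426, 582, 762, 966
D2: 108, 132, 156, 180, 204
D3: 24, 24, 24, 24
The third differences are constant (24).
204 + 24 = 228;  966 + 228 = 1194;  3352 + 1194 = 4546
228 + 24 = 252;  1194 + 252 = 1446;  4546 + 1446 = 5992
252 + 24 = 276;  1446 + 276 = 1722;  5992 + 1722 = 7714
276 + 24 = 300;  1722 + 300 = 2022;  7714 + 2022 = 9736
300 + 24 = 324;  2022 + 324 = 2346;  9736 + 2346 = 12082

12082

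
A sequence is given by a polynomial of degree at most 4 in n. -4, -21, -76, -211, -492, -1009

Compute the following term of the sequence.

D1: -17, -55, -135, -281, -517
D2: -38, -80, -146, -236
D3: -42, -66, -90
D4: -24, -24
The fourth differences are constant (-24).
-90 − 24 = -114;  -236 − 114 = -350;  -517 − 350 = -867;  -1009 − 867 = -1876

-1876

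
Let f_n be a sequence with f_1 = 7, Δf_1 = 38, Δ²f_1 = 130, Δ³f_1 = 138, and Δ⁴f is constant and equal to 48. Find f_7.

5665

Build the table forward from the leading diagonal:
Δ⁴: 48, 48, 48, 48, 48, 48, 48
Δ³: 138, 186, 234, 282, 330, 378, 426
Δ²: 130, 268, 454, 688, 970, 1300, 1678
Δ: 38, 168, 436, 890, 1578, 2548, 3848
f: 7, 45, 213, 649, 1539, 3117, 5665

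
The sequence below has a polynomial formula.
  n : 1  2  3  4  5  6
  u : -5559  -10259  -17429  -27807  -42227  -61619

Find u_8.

-119519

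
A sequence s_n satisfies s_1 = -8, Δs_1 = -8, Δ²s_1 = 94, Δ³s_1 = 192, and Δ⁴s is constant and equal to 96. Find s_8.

Build the table forward from the leading diagonal:
Δ⁴: 96  96  96  96  96  96  96  96
Δ³: 192  288  384  480  576  672  768  864
Δ²: 94  286  574  958  1438  2014  2686  3454
Δ: -8  86  372  946  1904  3342  5356  8042
s: -8  -16  70  442  1388  3292  6634  11990

11990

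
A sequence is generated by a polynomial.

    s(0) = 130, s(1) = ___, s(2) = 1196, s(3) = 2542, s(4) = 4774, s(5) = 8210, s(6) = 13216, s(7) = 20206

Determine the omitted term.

Using the last 6 terms:
Δ: 1346  2232  3436  5006  6990
Δ²: 886  1204  1570  1984
Δ³: 318  366  414
Δ⁴: 48  48
Constant fourth difference = 48.
Extend backward: 318 − 48 = 270;  886 − 270 = 616;  1346 − 616 = 730;  1196 − 730 = 466

466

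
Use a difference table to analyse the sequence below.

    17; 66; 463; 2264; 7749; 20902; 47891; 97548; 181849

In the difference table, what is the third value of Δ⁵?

480

D1: 49, 397, 1801, 5485, 13153, 26989, 49657, 84301
D2: 348, 1404, 3684, 7668, 13836, 22668, 34644
D3: 1056, 2280, 3984, 6168, 8832, 11976
D4: 1224, 1704, 2184, 2664, 3144
D5: 480, 480, 480, 480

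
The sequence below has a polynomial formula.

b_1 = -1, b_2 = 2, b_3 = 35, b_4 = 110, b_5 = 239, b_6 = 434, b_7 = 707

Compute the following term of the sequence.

1070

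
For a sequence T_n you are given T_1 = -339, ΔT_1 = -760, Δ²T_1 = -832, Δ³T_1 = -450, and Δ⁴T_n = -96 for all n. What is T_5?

Build the table forward from the leading diagonal:
Δ⁴: -96  -96  -96  -96  -96
Δ³: -450  -546  -642  -738  -834
Δ²: -832  -1282  -1828  -2470  -3208
Δ: -760  -1592  -2874  -4702  -7172
T: -339  -1099  -2691  -5565  -10267

-10267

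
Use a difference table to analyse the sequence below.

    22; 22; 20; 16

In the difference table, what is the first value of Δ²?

-2

D1: 0, -2, -4
D2: -2, -2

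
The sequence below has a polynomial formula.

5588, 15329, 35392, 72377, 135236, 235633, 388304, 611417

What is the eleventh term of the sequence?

1944128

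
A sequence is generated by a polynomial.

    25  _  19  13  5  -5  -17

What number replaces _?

23

Using the last 5 terms:
Δ: -6  -8  -10  -12
Δ²: -2  -2  -2
Constant second difference = -2.
Extend backward: -6 + 2 = -4;  19 + 4 = 23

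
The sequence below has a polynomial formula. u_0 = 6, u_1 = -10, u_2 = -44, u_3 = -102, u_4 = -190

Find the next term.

-314

First differences: -16 , -34 , -58 , -88
Second differences: -18 , -24 , -30
Third differences: -6 , -6
The third differences are constant (-6).
-30 − 6 = -36;  -88 − 36 = -124;  -190 − 124 = -314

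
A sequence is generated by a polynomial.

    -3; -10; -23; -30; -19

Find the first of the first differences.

D1: -7, -13, -7, 11
D2: -6, 6, 18
D3: 12, 12

-7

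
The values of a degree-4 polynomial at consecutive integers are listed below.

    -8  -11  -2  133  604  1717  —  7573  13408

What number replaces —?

Using the first 6 terms:
First differences: -3, 9, 135, 471, 1113
Second differences: 12, 126, 336, 642
Third differences: 114, 210, 306
Fourth differences: 96, 96
Constant fourth difference = 96.
Extend forward: 306 + 96 = 402;  642 + 402 = 1044;  1113 + 1044 = 2157;  1717 + 2157 = 3874

3874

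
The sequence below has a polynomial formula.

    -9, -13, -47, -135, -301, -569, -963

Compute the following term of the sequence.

-1507

D1: -4 , -34 , -88 , -166 , -268 , -394
D2: -30 , -54 , -78 , -102 , -126
D3: -24 , -24 , -24 , -24
Constant third difference = -24, so extend:
-126 − 24 = -150;  -394 − 150 = -544;  -963 − 544 = -1507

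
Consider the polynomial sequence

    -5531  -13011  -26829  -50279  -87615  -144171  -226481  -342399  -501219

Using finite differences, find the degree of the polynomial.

5

Δ: -7480, -13818, -23450, -37336, -56556, -82310, -115918, -158820
Δ²: -6338, -9632, -13886, -19220, -25754, -33608, -42902
Δ³: -3294, -4254, -5334, -6534, -7854, -9294
Δ⁴: -960, -1080, -1200, -1320, -1440
Δ⁵: -120, -120, -120, -120
The fifth differences are constant, so the polynomial has degree 5.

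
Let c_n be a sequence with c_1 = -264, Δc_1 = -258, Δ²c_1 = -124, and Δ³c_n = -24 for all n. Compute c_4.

Build the table forward from the leading diagonal:
Δ³: -24, -24, -24, -24
Δ²: -124, -148, -172, -196
Δ: -258, -382, -530, -702
c: -264, -522, -904, -1434

-1434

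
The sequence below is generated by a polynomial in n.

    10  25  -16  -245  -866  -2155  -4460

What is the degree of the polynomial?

4

D1: 15, -41, -229, -621, -1289, -2305
D2: -56, -188, -392, -668, -1016
D3: -132, -204, -276, -348
D4: -72, -72, -72
The fourth differences are constant, so the polynomial has degree 4.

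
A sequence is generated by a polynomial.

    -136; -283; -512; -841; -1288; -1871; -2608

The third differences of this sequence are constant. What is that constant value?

-18

Δ: -147, -229, -329, -447, -583, -737
Δ²: -82, -100, -118, -136, -154
Δ³: -18, -18, -18, -18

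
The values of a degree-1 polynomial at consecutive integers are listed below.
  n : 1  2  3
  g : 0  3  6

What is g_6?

15

Δ: 3  3
The first differences are constant (3).
6 + 3 = 9
9 + 3 = 12
12 + 3 = 15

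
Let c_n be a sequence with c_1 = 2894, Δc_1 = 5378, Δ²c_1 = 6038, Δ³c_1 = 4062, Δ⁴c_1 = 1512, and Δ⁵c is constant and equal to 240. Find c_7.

Build the table forward from the leading diagonal:
Fifth differences: 240  240  240  240  240  240  240
Fourth differences: 1512  1752  1992  2232  2472  2712  2952
Third differences: 4062  5574  7326  9318  11550  14022  16734
Second differences: 6038  10100  15674  23000  32318  43868  57890
First differences: 5378  11416  21516  37190  60190  92508  136376
c: 2894  8272  19688  41204  78394  138584  231092

231092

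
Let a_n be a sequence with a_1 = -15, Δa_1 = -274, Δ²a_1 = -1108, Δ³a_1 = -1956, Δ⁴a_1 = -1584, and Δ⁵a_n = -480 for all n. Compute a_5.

Build the table forward from the leading diagonal:
D5: -480  -480  -480  -480  -480
D4: -1584  -2064  -2544  -3024  -3504
D3: -1956  -3540  -5604  -8148  -11172
D2: -1108  -3064  -6604  -12208  -20356
D1: -274  -1382  -4446  -11050  -23258
a: -15  -289  -1671  -6117  -17167

-17167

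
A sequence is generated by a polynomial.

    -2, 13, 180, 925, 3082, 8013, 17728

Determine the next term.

First differences: 15, 167, 745, 2157, 4931, 9715
Second differences: 152, 578, 1412, 2774, 4784
Third differences: 426, 834, 1362, 2010
Fourth differences: 408, 528, 648
Fifth differences: 120, 120
The fifth differences are constant (120).
648 + 120 = 768;  2010 + 768 = 2778;  4784 + 2778 = 7562;  9715 + 7562 = 17277;  17728 + 17277 = 35005

35005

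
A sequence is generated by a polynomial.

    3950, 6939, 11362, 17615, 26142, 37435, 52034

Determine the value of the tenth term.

First differences: 2989, 4423, 6253, 8527, 11293, 14599
Second differences: 1434, 1830, 2274, 2766, 3306
Third differences: 396, 444, 492, 540
Fourth differences: 48, 48, 48
Fourth differences constant at 48.
540 + 48 = 588;  3306 + 588 = 3894;  14599 + 3894 = 18493;  52034 + 18493 = 70527
588 + 48 = 636;  3894 + 636 = 4530;  18493 + 4530 = 23023;  70527 + 23023 = 93550
636 + 48 = 684;  4530 + 684 = 5214;  23023 + 5214 = 28237;  93550 + 28237 = 121787

121787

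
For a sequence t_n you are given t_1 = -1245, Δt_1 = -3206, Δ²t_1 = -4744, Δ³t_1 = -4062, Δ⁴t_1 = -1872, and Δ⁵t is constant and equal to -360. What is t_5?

Build the table forward from the leading diagonal:
D5: -360, -360, -360, -360, -360
D4: -1872, -2232, -2592, -2952, -3312
D3: -4062, -5934, -8166, -10758, -13710
D2: -4744, -8806, -14740, -22906, -33664
D1: -3206, -7950, -16756, -31496, -54402
t: -1245, -4451, -12401, -29157, -60653

-60653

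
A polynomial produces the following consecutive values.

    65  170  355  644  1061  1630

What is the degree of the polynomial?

3

105, 185, 289, 417, 569
80, 104, 128, 152
24, 24, 24
The third differences are constant, so the polynomial has degree 3.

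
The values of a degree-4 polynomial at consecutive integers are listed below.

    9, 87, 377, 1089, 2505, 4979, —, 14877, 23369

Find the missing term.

8937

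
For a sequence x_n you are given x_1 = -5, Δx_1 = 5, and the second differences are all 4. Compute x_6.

60

Build the table forward from the leading diagonal:
Second differences: 4, 4, 4, 4, 4, 4
First differences: 5, 9, 13, 17, 21, 25
x: -5, 0, 9, 22, 39, 60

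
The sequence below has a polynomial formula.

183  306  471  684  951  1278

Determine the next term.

123, 165, 213, 267, 327
42, 48, 54, 60
6, 6, 6
The third differences are constant (6).
60 + 6 = 66;  327 + 66 = 393;  1278 + 393 = 1671

1671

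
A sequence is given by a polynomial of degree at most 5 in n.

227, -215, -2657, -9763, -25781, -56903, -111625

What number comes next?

D1: -442 , -2442 , -7106 , -16018 , -31122 , -54722
D2: -2000 , -4664 , -8912 , -15104 , -23600
D3: -2664 , -4248 , -6192 , -8496
D4: -1584 , -1944 , -2304
D5: -360 , -360
Fifth differences constant at -360.
-2304 − 360 = -2664;  -8496 − 2664 = -11160;  -23600 − 11160 = -34760;  -54722 − 34760 = -89482;  -111625 − 89482 = -201107

-201107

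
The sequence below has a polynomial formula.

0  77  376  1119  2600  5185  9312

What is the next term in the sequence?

15491

First differences: 77 , 299 , 743 , 1481 , 2585 , 4127
Second differences: 222 , 444 , 738 , 1104 , 1542
Third differences: 222 , 294 , 366 , 438
Fourth differences: 72 , 72 , 72
Fourth differences constant at 72.
438 + 72 = 510;  1542 + 510 = 2052;  4127 + 2052 = 6179;  9312 + 6179 = 15491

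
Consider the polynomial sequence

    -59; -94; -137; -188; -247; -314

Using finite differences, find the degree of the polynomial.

2

Δ: -35, -43, -51, -59, -67
Δ²: -8, -8, -8, -8
The second differences are constant, so the polynomial has degree 2.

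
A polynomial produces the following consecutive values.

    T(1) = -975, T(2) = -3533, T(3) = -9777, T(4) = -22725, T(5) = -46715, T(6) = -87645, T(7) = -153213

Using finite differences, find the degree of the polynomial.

5

-2558, -6244, -12948, -23990, -40930, -65568
-3686, -6704, -11042, -16940, -24638
-3018, -4338, -5898, -7698
-1320, -1560, -1800
-240, -240
The fifth differences are constant, so the polynomial has degree 5.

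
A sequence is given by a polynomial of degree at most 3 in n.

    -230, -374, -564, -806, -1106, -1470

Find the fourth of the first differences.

Δ: -144, -190, -242, -300, -364
Δ²: -46, -52, -58, -64
Δ³: -6, -6, -6

-300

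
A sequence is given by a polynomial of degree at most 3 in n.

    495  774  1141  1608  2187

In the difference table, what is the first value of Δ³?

D1: 279, 367, 467, 579
D2: 88, 100, 112
D3: 12, 12

12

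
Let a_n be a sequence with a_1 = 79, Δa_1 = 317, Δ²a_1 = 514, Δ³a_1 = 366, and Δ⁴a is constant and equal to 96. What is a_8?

Build the table forward from the leading diagonal:
D4: 96  96  96  96  96  96  96  96
D3: 366  462  558  654  750  846  942  1038
D2: 514  880  1342  1900  2554  3304  4150  5092
D1: 317  831  1711  3053  4953  7507  10811  14961
a: 79  396  1227  2938  5991  10944  18451  29262

29262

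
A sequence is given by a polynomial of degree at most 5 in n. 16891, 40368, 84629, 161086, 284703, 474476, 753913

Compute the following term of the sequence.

1151514

23477  44261  76457  123617  189773  279437
20784  32196  47160  66156  89664
11412  14964  18996  23508
3552  4032  4512
480  480
The fifth differences are constant (480).
4512 + 480 = 4992;  23508 + 4992 = 28500;  89664 + 28500 = 118164;  279437 + 118164 = 397601;  753913 + 397601 = 1151514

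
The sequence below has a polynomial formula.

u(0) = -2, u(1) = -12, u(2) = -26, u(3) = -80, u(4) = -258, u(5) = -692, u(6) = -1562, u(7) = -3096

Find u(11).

Δ: -10, -14, -54, -178, -434, -870, -1534
Δ²: -4, -40, -124, -256, -436, -664
Δ³: -36, -84, -132, -180, -228
Δ⁴: -48, -48, -48, -48
Constant fourth difference = -48, so extend:
-228 − 48 = -276;  -664 − 276 = -940;  -1534 − 940 = -2474;  -3096 − 2474 = -5570
-276 − 48 = -324;  -940 − 324 = -1264;  -2474 − 1264 = -3738;  -5570 − 3738 = -9308
-324 − 48 = -372;  -1264 − 372 = -1636;  -3738 − 1636 = -5374;  -9308 − 5374 = -14682
-372 − 48 = -420;  -1636 − 420 = -2056;  -5374 − 2056 = -7430;  -14682 − 7430 = -22112

-22112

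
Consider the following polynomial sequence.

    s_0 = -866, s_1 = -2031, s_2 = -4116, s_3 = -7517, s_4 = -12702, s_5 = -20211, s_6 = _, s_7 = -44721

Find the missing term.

-30656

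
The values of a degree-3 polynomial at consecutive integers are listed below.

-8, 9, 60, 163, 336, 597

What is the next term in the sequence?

D1: 17, 51, 103, 173, 261
D2: 34, 52, 70, 88
D3: 18, 18, 18
Constant third difference = 18, so extend:
88 + 18 = 106;  261 + 106 = 367;  597 + 367 = 964

964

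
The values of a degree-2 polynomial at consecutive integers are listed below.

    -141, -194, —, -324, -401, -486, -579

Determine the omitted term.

Using the last 4 terms:
First differences: -77, -85, -93
Second differences: -8, -8
Constant second difference = -8.
Extend backward: -77 + 8 = -69;  -324 + 69 = -255

-255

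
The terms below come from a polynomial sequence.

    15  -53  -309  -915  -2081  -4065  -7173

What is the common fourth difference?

D1: -68, -256, -606, -1166, -1984, -3108
D2: -188, -350, -560, -818, -1124
D3: -162, -210, -258, -306
D4: -48, -48, -48

-48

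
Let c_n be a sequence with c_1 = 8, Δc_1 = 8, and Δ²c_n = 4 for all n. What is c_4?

44

Build the table forward from the leading diagonal:
Second differences: 4  4  4  4
First differences: 8  12  16  20
c: 8  16  28  44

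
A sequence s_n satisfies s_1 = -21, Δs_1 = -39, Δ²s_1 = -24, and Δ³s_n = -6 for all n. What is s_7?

-735

Build the table forward from the leading diagonal:
D3: -6  -6  -6  -6  -6  -6  -6
D2: -24  -30  -36  -42  -48  -54  -60
D1: -39  -63  -93  -129  -171  -219  -273
s: -21  -60  -123  -216  -345  -516  -735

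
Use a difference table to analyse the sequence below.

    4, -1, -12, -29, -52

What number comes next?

-5, -11, -17, -23
-6, -6, -6
The second differences are constant (-6).
-23 − 6 = -29;  -52 − 29 = -81

-81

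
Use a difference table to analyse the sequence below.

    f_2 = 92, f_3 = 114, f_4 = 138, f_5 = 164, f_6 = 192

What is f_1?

72

D1: 22, 24, 26, 28
D2: 2, 2, 2
The second differences are constant at 2.
Work back: 22 − 2 = 20;  92 − 20 = 72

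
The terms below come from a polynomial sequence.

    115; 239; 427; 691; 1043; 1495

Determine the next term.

Δ: 124, 188, 264, 352, 452
Δ²: 64, 76, 88, 100
Δ³: 12, 12, 12
The third differences are constant (12).
100 + 12 = 112;  452 + 112 = 564;  1495 + 564 = 2059

2059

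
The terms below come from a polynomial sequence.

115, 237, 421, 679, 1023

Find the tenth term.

4453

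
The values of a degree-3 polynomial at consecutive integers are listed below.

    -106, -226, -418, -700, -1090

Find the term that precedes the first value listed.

-40

Δ: -120, -192, -282, -390
Δ²: -72, -90, -108
Δ³: -18, -18
The third differences are constant at -18.
Work back: -72 + 18 = -54;  -120 + 54 = -66;  -106 + 66 = -40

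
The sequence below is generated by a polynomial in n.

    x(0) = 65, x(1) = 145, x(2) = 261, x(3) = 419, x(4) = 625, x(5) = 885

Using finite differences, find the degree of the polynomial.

3

80, 116, 158, 206, 260
36, 42, 48, 54
6, 6, 6
The third differences are constant, so the polynomial has degree 3.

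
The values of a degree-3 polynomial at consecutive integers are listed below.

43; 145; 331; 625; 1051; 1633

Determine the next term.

First differences: 102, 186, 294, 426, 582
Second differences: 84, 108, 132, 156
Third differences: 24, 24, 24
The third differences are constant (24).
156 + 24 = 180;  582 + 180 = 762;  1633 + 762 = 2395

2395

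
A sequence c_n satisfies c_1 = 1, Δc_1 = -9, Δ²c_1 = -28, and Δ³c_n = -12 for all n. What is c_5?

-251

Build the table forward from the leading diagonal:
Δ³: -12, -12, -12, -12, -12
Δ²: -28, -40, -52, -64, -76
Δ: -9, -37, -77, -129, -193
c: 1, -8, -45, -122, -251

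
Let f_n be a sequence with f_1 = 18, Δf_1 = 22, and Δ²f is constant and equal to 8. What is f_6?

Build the table forward from the leading diagonal:
Δ²: 8, 8, 8, 8, 8, 8
Δ: 22, 30, 38, 46, 54, 62
f: 18, 40, 70, 108, 154, 208

208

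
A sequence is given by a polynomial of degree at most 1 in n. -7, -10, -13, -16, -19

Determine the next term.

-3  -3  -3  -3
First differences constant at -3.
-19 − 3 = -22

-22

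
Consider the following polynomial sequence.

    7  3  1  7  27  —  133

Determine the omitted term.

Using the first 5 terms:
First differences: -4  -2  6  20
Second differences: 2  8  14
Third differences: 6  6
Constant third difference = 6.
Extend forward: 14 + 6 = 20;  20 + 20 = 40;  27 + 40 = 67

67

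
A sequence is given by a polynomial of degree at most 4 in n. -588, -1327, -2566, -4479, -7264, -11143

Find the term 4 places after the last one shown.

-42879

First differences: -739, -1239, -1913, -2785, -3879
Second differences: -500, -674, -872, -1094
Third differences: -174, -198, -222
Fourth differences: -24, -24
Fourth differences constant at -24.
-222 − 24 = -246;  -1094 − 246 = -1340;  -3879 − 1340 = -5219;  -11143 − 5219 = -16362
-246 − 24 = -270;  -1340 − 270 = -1610;  -5219 − 1610 = -6829;  -16362 − 6829 = -23191
-270 − 24 = -294;  -1610 − 294 = -1904;  -6829 − 1904 = -8733;  -23191 − 8733 = -31924
-294 − 24 = -318;  -1904 − 318 = -2222;  -8733 − 2222 = -10955;  -31924 − 10955 = -42879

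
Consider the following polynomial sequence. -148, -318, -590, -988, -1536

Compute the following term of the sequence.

First differences: -170  -272  -398  -548
Second differences: -102  -126  -150
Third differences: -24  -24
The third differences are constant (-24).
-150 − 24 = -174;  -548 − 174 = -722;  -1536 − 722 = -2258

-2258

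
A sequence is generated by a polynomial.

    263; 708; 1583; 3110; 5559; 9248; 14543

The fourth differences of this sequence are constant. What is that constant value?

48

D1: 445, 875, 1527, 2449, 3689, 5295
D2: 430, 652, 922, 1240, 1606
D3: 222, 270, 318, 366
D4: 48, 48, 48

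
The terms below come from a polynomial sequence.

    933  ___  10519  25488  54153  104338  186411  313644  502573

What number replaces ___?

3606

Using the last 7 terms:
14969, 28665, 50185, 82073, 127233, 188929
13696, 21520, 31888, 45160, 61696
7824, 10368, 13272, 16536
2544, 2904, 3264
360, 360
Constant fifth difference = 360.
Extend backward: 2544 − 360 = 2184;  7824 − 2184 = 5640;  13696 − 5640 = 8056;  14969 − 8056 = 6913;  10519 − 6913 = 3606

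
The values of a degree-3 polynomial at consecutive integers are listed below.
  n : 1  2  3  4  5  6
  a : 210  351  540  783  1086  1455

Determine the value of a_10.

3711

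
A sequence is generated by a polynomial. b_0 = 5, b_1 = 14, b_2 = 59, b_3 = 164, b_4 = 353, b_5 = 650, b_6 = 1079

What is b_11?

Δ: 9, 45, 105, 189, 297, 429
Δ²: 36, 60, 84, 108, 132
Δ³: 24, 24, 24, 24
The third differences are constant (24).
132 + 24 = 156;  429 + 156 = 585;  1079 + 585 = 1664
156 + 24 = 180;  585 + 180 = 765;  1664 + 765 = 2429
180 + 24 = 204;  765 + 204 = 969;  2429 + 969 = 3398
204 + 24 = 228;  969 + 228 = 1197;  3398 + 1197 = 4595
228 + 24 = 252;  1197 + 252 = 1449;  4595 + 1449 = 6044

6044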